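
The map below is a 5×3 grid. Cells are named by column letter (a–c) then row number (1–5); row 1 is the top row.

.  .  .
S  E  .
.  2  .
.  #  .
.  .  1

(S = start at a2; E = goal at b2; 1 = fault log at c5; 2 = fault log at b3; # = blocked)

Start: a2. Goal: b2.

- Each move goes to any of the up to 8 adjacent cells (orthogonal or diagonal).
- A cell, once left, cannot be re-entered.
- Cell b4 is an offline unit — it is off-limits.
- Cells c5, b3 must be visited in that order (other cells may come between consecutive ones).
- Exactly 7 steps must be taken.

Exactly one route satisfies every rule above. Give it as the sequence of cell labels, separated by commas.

a2, a3, a4, b5, c5, c4, b3, b2

The waypoints must appear in the order c5, b3, with no cell reused.
Route from a2: down 2 to a4, down-right 1 to b5, right 1 to c5, up 1 to c4, up-left 1 to b3, up 1 to b2 — 7 moves in all.
Check: order respected (1 at step 4, 2 at step 6); 7 moves as required.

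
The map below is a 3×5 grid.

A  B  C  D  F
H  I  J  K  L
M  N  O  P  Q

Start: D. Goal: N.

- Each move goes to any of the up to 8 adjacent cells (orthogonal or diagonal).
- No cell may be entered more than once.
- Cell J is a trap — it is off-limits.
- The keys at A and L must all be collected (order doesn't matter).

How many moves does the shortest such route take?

Any route passes through A and L in some order between D and N. Summing Chebyshev distances along each leg and taking the cheapest ordering (D → L → A → N) gives a lower bound of 1 + 4 + 2 = 7 moves.
A route of 7 moves achieves this: D → L → K → C → B → A → H → N.
Since 7 matches the lower bound, it is optimal.

7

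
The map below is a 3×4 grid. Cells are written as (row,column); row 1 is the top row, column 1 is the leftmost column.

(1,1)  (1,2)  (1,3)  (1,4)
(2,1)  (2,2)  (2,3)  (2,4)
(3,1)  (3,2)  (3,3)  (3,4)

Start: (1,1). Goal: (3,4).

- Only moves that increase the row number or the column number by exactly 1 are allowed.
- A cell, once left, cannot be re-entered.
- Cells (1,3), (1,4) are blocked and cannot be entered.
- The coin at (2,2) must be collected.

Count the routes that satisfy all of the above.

6

A right/down-only route from (1,1) to (3,4) makes exactly 2 down-moves and 3 right-moves in some order.
With no other constraints that would be C(5,2) = 10 routes.
Split at (2,2) and multiply the segment counts (each segment already excludes blocked cells): (1,1)→(2,2): 2; (2,2)→(3,4): 3; product = 6.
That gives 6 routes.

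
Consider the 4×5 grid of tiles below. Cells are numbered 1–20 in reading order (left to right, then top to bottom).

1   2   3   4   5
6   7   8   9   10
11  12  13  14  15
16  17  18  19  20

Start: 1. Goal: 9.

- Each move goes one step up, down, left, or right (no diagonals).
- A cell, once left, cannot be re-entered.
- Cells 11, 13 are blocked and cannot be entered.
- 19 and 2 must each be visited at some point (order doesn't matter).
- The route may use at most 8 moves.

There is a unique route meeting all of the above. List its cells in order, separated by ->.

1 -> 2 -> 7 -> 12 -> 17 -> 18 -> 19 -> 14 -> 9

Any route must reach 19 and 2 and still end at 9 within 8 moves, so the order of the required stops is forced.
Route from 1: right 1 to 2, down 3 to 17, right 2 to 19, up 2 to 9 — 8 moves in all.
Check: all required cells visited; 8 ≤ 8 moves.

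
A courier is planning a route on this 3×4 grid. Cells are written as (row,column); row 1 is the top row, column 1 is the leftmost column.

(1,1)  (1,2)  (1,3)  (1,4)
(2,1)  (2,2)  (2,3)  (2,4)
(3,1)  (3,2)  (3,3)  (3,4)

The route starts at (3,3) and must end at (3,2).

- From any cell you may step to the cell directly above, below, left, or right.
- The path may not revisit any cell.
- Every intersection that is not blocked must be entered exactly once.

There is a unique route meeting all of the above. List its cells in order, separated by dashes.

(3,3) - (3,4) - (2,4) - (1,4) - (1,3) - (2,3) - (2,2) - (1,2) - (1,1) - (2,1) - (3,1) - (3,2)

Need to visit all 12 open cells exactly once, starting at (3,3) and ending at (3,2).
Cell (1,4) has only two open neighbours ((2,4) and (1,3)), so the path must pass straight through it: one of those is the cell it's entered from and the other is where it exits.
Route from (3,3): right to (3,4), 2× up (reaching (1,4)), left to (1,3), down to (2,3), left to (2,2), up to (1,2), left to (1,1), 2× down (reaching (3,1)), right to (3,2) — 11 moves in all.
Check: all 12 open cells covered.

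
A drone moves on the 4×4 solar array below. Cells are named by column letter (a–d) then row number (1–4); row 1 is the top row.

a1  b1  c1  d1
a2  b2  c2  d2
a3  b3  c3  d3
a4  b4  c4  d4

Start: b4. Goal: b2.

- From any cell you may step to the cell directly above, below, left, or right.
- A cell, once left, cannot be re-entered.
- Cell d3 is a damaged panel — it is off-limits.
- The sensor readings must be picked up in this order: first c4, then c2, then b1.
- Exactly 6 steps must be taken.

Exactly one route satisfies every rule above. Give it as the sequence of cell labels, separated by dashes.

The waypoints must appear in the order c4, c2, b1, with no cell reused.
Route from b4: right to c4, 3× up (reaching c1), left to b1, down to b2 — 6 moves in all.
Check: order respected (c4 at step 1, c2 at step 3, b1 at step 5); 6 moves as required.

b4 - c4 - c3 - c2 - c1 - b1 - b2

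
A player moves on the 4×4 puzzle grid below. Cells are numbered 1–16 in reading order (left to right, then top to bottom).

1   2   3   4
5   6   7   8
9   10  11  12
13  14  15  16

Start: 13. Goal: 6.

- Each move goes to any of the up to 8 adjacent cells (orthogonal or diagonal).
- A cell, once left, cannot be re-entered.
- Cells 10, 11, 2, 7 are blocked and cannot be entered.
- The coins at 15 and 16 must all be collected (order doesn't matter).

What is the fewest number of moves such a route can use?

Any route passes through 15 and 16 in some order between 13 and 6. Summing Chebyshev distances along each leg and taking the cheapest ordering (13 → 15 → 16 → 6) gives a lower bound of 2 + 1 + 2 = 5 moves.
That bound ignores the blocked cells. Measuring each leg by the fewest moves that actually steer around them (13→15: 2; 15→16: 1; 16→6: 4) raises the lower bound to 7.
A route of 7 moves exists: 13 → 14 → 15 → 16 → 12 → 8 → 3 → 6.
Since 7 matches that lower bound, it is optimal.

7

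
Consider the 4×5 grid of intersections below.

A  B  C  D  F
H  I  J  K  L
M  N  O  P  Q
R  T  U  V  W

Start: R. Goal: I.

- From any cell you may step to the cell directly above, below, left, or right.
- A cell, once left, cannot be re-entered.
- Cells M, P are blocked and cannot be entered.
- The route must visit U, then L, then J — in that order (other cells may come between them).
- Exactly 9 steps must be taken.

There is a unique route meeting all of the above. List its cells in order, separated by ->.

The waypoints must appear in the order U, L, J, with no cell reused.
Route from R: right 4 to W, up 2 to L, left 3 to I — 9 moves in all.
Check: order respected (U at step 2, L at step 6, J at step 8); 9 moves as required.

R -> T -> U -> V -> W -> Q -> L -> K -> J -> I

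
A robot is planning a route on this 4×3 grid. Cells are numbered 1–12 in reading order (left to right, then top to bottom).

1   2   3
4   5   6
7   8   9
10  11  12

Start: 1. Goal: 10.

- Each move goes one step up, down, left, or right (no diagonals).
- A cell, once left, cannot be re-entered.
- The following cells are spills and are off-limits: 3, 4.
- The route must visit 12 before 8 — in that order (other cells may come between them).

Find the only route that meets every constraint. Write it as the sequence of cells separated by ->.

1 -> 2 -> 5 -> 6 -> 9 -> 12 -> 11 -> 8 -> 7 -> 10

The waypoints must appear in the order 12, 8, with no cell reused.
Route from 1: right 1 to 2, down 1 to 5, right 1 to 6, down 2 to 12, left 1 to 11, up 1 to 8, left 1 to 7, down 1 to 10 — 9 moves in all.
Check: order respected (12 at step 5, 8 at step 7).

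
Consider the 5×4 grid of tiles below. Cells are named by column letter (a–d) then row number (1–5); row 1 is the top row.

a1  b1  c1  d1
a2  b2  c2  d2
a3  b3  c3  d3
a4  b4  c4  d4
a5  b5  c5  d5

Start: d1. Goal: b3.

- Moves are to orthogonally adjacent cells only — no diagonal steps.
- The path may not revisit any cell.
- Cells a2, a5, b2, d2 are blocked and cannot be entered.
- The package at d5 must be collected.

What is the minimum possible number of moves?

10

Any route passes through d5 somewhere between d1 and b3. Summing Manhattan distances along the two legs (d1 → d5 → b3) gives a lower bound of 4 + 4 = 8 moves.
That bound ignores the blocked cells. Measuring each leg by the fewest moves that actually steer around them (d1→d5: 6; d5→b3: 4) raises the lower bound to 10.
A route of 10 moves exists: d1 → c1 → c2 → c3 → c4 → d4 → d5 → c5 → b5 → b4 → b3.
Since 10 matches that lower bound, it is optimal.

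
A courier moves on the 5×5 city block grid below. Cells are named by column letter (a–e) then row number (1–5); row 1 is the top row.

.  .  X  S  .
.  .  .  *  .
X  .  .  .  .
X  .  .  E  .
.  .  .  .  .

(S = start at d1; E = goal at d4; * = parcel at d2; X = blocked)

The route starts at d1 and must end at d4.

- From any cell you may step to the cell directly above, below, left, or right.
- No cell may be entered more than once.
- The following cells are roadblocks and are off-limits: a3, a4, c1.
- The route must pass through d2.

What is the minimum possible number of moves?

3

Any route passes through d2 somewhere between d1 and d4. Summing Manhattan distances along the two legs (d1 → d2 → d4) gives a lower bound of 1 + 2 = 3 moves.
A route of 3 moves achieves this: d1 → d2 → d3 → d4.
Since 3 matches the lower bound, it is optimal.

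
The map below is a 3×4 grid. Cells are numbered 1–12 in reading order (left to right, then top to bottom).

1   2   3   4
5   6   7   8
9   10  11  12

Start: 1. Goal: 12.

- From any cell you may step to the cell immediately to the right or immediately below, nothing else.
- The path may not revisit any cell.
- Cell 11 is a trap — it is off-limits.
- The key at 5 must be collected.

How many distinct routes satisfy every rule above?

1

A right/down-only route from 1 to 12 makes exactly 2 down-moves and 3 right-moves in some order.
With no other constraints that would be C(5,2) = 10 routes.
Split at 5 and multiply the segment counts (each segment already excludes blocked cells): 1→5: 1; 5→12: 1; product = 1.
That gives 1 route.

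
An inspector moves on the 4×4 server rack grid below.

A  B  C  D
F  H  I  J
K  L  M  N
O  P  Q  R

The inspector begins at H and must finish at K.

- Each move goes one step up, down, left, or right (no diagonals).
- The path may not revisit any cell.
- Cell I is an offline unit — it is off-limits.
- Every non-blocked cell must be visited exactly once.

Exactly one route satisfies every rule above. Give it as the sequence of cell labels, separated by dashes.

H - F - A - B - C - D - J - N - R - Q - M - L - P - O - K

Need to visit all 15 open cells exactly once, starting at H and ending at K.
Route from H: left 1 to F, up 1 to A, right 3 to D, down 3 to R, left 1 to Q, up 1 to M, left 1 to L, down 1 to P, left 1 to O, up 1 to K — 14 moves in all.
Check: all 15 open cells covered.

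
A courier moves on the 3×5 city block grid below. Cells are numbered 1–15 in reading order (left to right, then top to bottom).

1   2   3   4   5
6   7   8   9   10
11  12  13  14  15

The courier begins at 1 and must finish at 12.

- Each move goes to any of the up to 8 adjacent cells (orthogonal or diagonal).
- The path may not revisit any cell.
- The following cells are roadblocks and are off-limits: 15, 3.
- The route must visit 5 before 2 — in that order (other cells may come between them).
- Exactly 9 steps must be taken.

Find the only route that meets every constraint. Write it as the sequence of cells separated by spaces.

The waypoints must appear in the order 5, 2, with no cell reused.
Route from 1: down-right 2 to 13, up-right 2 to 5, left 1 to 4, down-left 1 to 8, up-left 1 to 2, down-left 1 to 6, down-right 1 to 12 — 9 moves in all.
Check: order respected (5 at step 4, 2 at step 7); 9 moves as required.

1 7 13 9 5 4 8 2 6 12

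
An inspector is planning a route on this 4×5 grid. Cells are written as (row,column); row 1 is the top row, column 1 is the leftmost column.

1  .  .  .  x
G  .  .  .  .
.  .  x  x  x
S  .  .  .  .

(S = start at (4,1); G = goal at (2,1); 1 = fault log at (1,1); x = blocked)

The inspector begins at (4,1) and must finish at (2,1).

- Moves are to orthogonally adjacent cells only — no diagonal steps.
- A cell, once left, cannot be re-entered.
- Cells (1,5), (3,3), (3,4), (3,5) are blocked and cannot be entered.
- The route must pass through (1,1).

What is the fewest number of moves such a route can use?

6

Any route passes through (1,1) somewhere between (4,1) and (2,1). Summing Manhattan distances along the two legs ((4,1) → (1,1) → (2,1)) gives a lower bound of 3 + 1 = 4 moves.
The shortest route satisfying every rule uses 6 moves: (4,1) → (3,1) → (3,2) → (2,2) → (1,2) → (1,1) → (2,1).
The bound of 4 isn't tight here; checking systematically, no route of length 4 through 5 satisfies every constraint, so 6 is the minimum.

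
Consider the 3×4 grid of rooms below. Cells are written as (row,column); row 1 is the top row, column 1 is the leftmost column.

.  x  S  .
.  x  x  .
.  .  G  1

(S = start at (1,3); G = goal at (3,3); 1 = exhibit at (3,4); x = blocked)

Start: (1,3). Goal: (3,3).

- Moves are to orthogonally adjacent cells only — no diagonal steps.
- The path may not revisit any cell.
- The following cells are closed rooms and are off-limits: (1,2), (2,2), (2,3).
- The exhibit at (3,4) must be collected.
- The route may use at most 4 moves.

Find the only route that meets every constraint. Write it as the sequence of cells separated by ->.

The budget equals the shortest possible length, so every move has to be on a shortest route through the required cells.
Route from (1,3): right to (1,4), 2× down (reaching (3,4)), left to (3,3) — 4 moves in all.
Check: all required cells visited; 4 ≤ 4 moves.

(1,3) -> (1,4) -> (2,4) -> (3,4) -> (3,3)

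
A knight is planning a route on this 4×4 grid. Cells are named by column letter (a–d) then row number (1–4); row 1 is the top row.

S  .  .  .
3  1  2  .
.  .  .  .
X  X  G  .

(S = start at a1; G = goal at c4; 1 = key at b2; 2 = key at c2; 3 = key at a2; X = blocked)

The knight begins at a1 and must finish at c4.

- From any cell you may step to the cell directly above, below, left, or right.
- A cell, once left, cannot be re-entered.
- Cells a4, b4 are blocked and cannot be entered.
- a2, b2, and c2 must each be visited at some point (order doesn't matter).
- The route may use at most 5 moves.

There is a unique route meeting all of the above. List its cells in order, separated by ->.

The budget equals the shortest possible length, so every move has to be on a shortest route through the required cells.
Route from a1: down 1 to a2, right 2 to c2, down 2 to c4 — 5 moves in all.
Check: all required cells visited; 5 ≤ 5 moves.

a1 -> a2 -> b2 -> c2 -> c3 -> c4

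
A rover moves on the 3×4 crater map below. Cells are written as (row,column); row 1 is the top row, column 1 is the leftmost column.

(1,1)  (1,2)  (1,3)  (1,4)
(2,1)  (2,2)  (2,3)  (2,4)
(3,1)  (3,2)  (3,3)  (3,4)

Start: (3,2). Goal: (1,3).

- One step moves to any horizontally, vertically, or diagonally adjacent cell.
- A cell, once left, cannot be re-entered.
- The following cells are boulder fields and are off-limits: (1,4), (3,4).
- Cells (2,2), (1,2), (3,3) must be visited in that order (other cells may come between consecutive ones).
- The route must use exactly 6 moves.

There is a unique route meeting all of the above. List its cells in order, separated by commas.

The waypoints must appear in the order (2,2), (1,2), (3,3), with no cell reused.
Route from (3,2): up 2 to (1,2), down-right 1 to (2,3), down 1 to (3,3), up-right 1 to (2,4), up-left 1 to (1,3) — 6 moves in all.
Check: order respected ((2,2) at step 1, (1,2) at step 2, (3,3) at step 4); 6 moves as required.

(3,2), (2,2), (1,2), (2,3), (3,3), (2,4), (1,3)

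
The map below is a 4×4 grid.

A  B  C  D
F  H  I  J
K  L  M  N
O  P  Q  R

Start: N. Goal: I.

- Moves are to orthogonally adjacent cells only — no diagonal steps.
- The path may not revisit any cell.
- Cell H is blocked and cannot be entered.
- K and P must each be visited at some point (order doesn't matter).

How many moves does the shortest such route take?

Any route passes through K and P in some order between N and I. Summing Manhattan distances along each leg and taking the cheapest ordering (N → K → P → I) gives a lower bound of 3 + 2 + 3 = 8 moves.
A route of 8 moves achieves this: N → R → Q → P → O → K → L → M → I.
Since 8 matches the lower bound, it is optimal.

8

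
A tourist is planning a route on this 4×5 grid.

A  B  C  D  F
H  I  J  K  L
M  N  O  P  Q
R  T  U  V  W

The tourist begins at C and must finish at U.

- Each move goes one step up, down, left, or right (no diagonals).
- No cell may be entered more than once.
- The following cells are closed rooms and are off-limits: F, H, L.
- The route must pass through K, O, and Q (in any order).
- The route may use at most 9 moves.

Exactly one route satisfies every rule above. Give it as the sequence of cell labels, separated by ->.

C -> D -> K -> J -> O -> P -> Q -> W -> V -> U

Any route must reach K, O, and Q and still end at U within 9 moves, so the order of the required stops is forced.
Route from C: right 1 to D, down 1 to K, left 1 to J, down 1 to O, right 2 to Q, down 1 to W, left 2 to U — 9 moves in all.
Check: all required cells visited; 9 ≤ 9 moves.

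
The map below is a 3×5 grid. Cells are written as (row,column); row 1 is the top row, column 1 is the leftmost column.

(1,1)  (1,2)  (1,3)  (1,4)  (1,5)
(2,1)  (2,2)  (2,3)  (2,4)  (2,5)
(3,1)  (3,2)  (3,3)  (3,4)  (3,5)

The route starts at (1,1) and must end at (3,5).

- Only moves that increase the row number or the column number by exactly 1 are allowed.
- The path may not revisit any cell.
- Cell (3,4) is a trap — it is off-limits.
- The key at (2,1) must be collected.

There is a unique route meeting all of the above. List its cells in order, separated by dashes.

(1,1) - (2,1) - (2,2) - (2,3) - (2,4) - (2,5) - (3,5)

Moves only go right or down, so the column and row indices never decrease.
Route from (1,1): down 1 to (2,1), right 4 to (2,5), down 1 to (3,5) — 6 moves in all.
Check: all required cells visited.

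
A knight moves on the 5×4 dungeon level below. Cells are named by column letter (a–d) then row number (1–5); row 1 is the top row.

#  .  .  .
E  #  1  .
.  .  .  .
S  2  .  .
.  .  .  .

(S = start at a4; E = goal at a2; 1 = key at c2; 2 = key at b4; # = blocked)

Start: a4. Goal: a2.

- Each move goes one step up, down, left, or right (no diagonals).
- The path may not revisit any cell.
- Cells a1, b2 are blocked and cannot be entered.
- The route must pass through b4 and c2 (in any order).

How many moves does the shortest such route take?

10

Any route passes through b4 and c2 in some order between a4 and a2. Summing Manhattan distances along each leg and taking the cheapest ordering (a4 → b4 → c2 → a2) gives a lower bound of 1 + 3 + 2 = 6 moves.
That bound ignores the blocked cells. Measuring each leg by the fewest moves that actually steer around them (a4→b4: 1; b4→c2: 3; c2→a2: 4) raises the lower bound to 8.
The shortest route satisfying every rule uses 10 moves: a4 → b4 → c4 → d4 → d3 → d2 → c2 → c3 → b3 → a3 → a2.
The no-revisit rule (legs can't share cells) pushes the minimum above the 8-move bound; an exhaustive check rules out every length from 8 to 9, leaving 10 as the minimum.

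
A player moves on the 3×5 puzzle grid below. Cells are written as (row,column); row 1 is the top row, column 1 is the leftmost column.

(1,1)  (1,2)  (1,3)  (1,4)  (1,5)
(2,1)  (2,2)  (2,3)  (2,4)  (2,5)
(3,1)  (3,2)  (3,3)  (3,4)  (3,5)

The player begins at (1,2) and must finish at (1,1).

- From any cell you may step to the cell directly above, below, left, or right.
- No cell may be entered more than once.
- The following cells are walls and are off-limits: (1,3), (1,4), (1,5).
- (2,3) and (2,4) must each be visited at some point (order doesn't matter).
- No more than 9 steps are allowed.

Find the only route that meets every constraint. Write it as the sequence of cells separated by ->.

(1,2) -> (2,2) -> (2,3) -> (2,4) -> (3,4) -> (3,3) -> (3,2) -> (3,1) -> (2,1) -> (1,1)

The budget equals the shortest possible length, so every move has to be on a shortest route through the required cells.
Route from (1,2): down 1 to (2,2), right 2 to (2,4), down 1 to (3,4), left 3 to (3,1), up 2 to (1,1) — 9 moves in all.
Check: all required cells visited; 9 ≤ 9 moves.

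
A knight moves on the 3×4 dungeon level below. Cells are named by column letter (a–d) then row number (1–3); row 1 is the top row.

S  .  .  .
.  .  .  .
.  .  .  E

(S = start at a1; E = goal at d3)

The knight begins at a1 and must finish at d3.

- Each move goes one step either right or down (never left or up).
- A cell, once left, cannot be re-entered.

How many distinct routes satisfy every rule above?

10

A right/down-only route from a1 to d3 makes exactly 2 down-moves and 3 right-moves in some order.
With no other constraints that would be C(5,2) = 10 routes.
That gives 10 routes.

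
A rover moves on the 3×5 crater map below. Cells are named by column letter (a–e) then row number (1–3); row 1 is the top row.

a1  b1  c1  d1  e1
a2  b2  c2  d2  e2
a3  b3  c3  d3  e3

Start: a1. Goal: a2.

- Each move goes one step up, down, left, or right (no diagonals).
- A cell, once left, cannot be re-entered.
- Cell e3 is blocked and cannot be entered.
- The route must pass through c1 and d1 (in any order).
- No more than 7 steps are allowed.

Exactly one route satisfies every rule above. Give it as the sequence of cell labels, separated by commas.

a1, b1, c1, d1, d2, c2, b2, a2

The budget equals the shortest possible length, so every move has to be on a shortest route through the required cells.
Route from a1: 3× right (reaching d1), down to d2, 3× left (reaching a2) — 7 moves in all.
Check: all required cells visited; 7 ≤ 7 moves.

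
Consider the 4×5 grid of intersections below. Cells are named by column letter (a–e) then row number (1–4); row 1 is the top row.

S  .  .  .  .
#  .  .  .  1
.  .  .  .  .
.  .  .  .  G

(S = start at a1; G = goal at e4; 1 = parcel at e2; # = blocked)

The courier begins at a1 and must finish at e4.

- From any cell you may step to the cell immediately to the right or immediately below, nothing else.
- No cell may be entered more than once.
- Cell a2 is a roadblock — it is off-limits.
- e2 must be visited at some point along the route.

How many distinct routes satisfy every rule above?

A right/down-only route from a1 to e4 makes exactly 3 down-moves and 4 right-moves in some order.
With no other constraints that would be C(7,3) = 35 routes.
Split at e2 and multiply the segment counts (each segment already excludes blocked cells): a1→e2: 4; e2→e4: 1; product = 4.
That gives 4 routes.

4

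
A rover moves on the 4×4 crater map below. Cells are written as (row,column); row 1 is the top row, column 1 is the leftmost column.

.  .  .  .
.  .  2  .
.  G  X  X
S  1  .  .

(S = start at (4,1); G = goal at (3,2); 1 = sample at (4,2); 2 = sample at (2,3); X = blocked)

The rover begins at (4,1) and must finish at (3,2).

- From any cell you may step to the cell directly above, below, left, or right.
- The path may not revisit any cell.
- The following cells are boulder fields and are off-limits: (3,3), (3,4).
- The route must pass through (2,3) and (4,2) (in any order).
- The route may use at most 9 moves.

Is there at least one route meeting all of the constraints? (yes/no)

no

Exhausting the options from (4,1), every branch either dead-ends against blocked cells, would have to re-enter a cell already used, runs past the 9-move limit, or reaches the goal with a constraint still unmet.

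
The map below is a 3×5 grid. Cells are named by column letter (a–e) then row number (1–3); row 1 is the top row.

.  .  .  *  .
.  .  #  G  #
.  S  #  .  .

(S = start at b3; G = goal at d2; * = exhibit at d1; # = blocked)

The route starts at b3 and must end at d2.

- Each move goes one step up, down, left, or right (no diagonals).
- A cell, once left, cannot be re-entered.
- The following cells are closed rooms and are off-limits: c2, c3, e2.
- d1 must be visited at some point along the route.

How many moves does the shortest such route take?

Any route passes through d1 somewhere between b3 and d2. Summing Manhattan distances along the two legs (b3 → d1 → d2) gives a lower bound of 4 + 1 = 5 moves.
A route of 5 moves achieves this: b3 → b2 → b1 → c1 → d1 → d2.
Since 5 matches the lower bound, it is optimal.

5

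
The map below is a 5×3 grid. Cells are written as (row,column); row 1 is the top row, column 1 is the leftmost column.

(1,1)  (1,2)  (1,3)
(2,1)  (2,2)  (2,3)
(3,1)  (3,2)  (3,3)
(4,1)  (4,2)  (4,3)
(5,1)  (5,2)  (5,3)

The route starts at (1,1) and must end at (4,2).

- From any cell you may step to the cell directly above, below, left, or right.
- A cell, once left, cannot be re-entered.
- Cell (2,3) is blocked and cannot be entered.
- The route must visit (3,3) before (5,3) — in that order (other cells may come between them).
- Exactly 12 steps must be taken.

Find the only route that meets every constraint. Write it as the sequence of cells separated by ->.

The waypoints must appear in the order (3,3), (5,3), with no cell reused.
Route from (1,1): right 1 to (1,2), down 1 to (2,2), left 1 to (2,1), down 1 to (3,1), right 2 to (3,3), down 2 to (5,3), left 2 to (5,1), up 1 to (4,1), right 1 to (4,2) — 12 moves in all.
Check: order respected ((3,3) at step 6, (5,3) at step 8); 12 moves as required.

(1,1) -> (1,2) -> (2,2) -> (2,1) -> (3,1) -> (3,2) -> (3,3) -> (4,3) -> (5,3) -> (5,2) -> (5,1) -> (4,1) -> (4,2)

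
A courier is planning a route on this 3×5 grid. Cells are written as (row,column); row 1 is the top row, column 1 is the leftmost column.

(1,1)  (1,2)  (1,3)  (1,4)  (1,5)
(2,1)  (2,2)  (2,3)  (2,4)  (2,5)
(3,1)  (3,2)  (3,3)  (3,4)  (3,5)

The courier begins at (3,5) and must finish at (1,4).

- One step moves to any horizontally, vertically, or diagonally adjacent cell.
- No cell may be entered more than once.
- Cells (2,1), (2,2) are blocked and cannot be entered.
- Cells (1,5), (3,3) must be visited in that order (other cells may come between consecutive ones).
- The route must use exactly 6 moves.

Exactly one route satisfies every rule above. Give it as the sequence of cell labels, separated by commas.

The waypoints must appear in the order (1,5), (3,3), with no cell reused.
Route from (3,5): up 2 to (1,5), down-left 2 to (3,3), up 1 to (2,3), up-right 1 to (1,4) — 6 moves in all.
Check: order respected ((1,5) at step 2, (3,3) at step 4); 6 moves as required.

(3,5), (2,5), (1,5), (2,4), (3,3), (2,3), (1,4)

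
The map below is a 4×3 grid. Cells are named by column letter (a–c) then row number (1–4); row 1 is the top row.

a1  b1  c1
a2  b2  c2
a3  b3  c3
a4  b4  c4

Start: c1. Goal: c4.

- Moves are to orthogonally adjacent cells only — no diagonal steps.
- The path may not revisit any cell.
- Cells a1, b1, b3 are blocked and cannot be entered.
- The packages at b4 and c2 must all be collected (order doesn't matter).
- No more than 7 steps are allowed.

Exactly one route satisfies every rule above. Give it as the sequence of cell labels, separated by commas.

c1, c2, b2, a2, a3, a4, b4, c4

The 7-move cap with required stops at b4, c2 leaves no slack for detours.
Route from c1: down to c2, 2× left (reaching a2), 2× down (reaching a4), 2× right (reaching c4) — 7 moves in all.
Check: all required cells visited; 7 ≤ 7 moves.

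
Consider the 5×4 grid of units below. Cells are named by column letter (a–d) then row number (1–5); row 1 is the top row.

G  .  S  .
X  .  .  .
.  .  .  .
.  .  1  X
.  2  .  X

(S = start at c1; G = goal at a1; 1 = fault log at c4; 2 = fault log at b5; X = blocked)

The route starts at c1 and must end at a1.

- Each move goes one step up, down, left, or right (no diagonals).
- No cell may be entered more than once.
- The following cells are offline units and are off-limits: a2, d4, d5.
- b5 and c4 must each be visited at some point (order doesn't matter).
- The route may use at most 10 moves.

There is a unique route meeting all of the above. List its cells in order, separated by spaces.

c1 c2 c3 c4 c5 b5 b4 b3 b2 b1 a1

The 10-move cap with required stops at b5, c4 leaves no slack for detours.
Route from c1: down 4 to c5, left 1 to b5, up 4 to b1, left 1 to a1 — 10 moves in all.
Check: all required cells visited; 10 ≤ 10 moves.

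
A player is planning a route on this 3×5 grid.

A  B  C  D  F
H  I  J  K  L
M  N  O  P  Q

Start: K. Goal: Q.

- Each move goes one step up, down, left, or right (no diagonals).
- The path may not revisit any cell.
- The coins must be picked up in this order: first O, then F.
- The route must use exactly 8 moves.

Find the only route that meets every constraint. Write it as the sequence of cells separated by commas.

K, P, O, J, C, D, F, L, Q

The waypoints must appear in the order O, F, with no cell reused.
Route from K: down to P, left to O, 2× up (reaching C), 2× right (reaching F), 2× down (reaching Q) — 8 moves in all.
Check: order respected (O at step 2, F at step 6); 8 moves as required.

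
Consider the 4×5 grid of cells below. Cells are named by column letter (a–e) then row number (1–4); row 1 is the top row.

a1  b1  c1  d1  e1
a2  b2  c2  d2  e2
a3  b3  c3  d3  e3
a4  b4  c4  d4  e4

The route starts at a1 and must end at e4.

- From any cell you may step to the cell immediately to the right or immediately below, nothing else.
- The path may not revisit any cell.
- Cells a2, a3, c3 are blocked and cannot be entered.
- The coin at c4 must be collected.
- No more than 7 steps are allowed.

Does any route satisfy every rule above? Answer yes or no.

One route that works: a1 → b1 → b2 → b3 → b4 → c4 → d4 → e4.

yes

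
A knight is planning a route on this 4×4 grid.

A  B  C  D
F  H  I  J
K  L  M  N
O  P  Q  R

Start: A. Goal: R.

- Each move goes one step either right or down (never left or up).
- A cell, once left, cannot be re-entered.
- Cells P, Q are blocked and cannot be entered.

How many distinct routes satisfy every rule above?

10

A right/down-only route from A to R makes exactly 3 down-moves and 3 right-moves in some order.
With no other constraints that would be C(6,3) = 20 routes.
Subtract routes through each blocked cell (inclusion–exclusion for overlaps): − through P: 4 − through Q: 10 + through P&Q: 4 → 10.
That gives 10 routes.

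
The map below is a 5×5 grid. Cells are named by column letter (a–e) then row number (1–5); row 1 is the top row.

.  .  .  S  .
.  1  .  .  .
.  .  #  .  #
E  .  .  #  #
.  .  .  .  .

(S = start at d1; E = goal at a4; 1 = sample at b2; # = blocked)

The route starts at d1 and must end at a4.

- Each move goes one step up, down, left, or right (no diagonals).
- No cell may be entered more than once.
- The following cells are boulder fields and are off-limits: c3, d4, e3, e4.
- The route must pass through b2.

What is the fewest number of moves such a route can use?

6

Any route passes through b2 somewhere between d1 and a4. Summing Manhattan distances along the two legs (d1 → b2 → a4) gives a lower bound of 3 + 3 = 6 moves.
A route of 6 moves achieves this: d1 → d2 → c2 → b2 → b3 → b4 → a4.
Since 6 matches the lower bound, it is optimal.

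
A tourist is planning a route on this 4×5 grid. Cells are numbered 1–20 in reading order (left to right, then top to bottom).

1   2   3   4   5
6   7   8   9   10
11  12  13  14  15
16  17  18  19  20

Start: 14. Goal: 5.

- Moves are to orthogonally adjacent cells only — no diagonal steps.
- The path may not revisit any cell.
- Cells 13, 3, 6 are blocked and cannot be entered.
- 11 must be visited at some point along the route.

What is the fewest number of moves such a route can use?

11

Any route passes through 11 somewhere between 14 and 5. Summing Manhattan distances along the two legs (14 → 11 → 5) gives a lower bound of 3 + 6 = 9 moves.
That bound ignores the blocked cells. Measuring each leg by the fewest moves that actually steer around them (14→11: 5; 11→5: 6) raises the lower bound to 11.
A route of 11 moves exists: 14 → 19 → 18 → 17 → 16 → 11 → 12 → 7 → 8 → 9 → 4 → 5.
Since 11 matches that lower bound, it is optimal.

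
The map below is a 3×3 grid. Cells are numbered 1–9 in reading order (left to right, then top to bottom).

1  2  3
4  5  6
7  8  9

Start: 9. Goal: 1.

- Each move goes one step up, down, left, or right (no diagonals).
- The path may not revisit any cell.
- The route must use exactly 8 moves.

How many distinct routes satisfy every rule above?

2

Need simple routes of exactly 8 moves from 9 to 1 (Manhattan distance 4, so 2 moves are spent on a detour and 2 undoing it).
Enumerating: 9 6 3 2 5 8 7 4 1 | 9 8 7 4 5 6 3 2 1.
That gives 2 routes.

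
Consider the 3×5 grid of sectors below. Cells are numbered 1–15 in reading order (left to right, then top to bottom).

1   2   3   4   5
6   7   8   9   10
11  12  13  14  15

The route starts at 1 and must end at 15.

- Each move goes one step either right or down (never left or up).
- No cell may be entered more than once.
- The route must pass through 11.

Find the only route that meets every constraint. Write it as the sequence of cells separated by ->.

Moves only go right or down, so the column and row indices never decrease.
Route from 1: down 2 to 11, right 4 to 15 — 6 moves in all.
Check: all required cells visited.

1 -> 6 -> 11 -> 12 -> 13 -> 14 -> 15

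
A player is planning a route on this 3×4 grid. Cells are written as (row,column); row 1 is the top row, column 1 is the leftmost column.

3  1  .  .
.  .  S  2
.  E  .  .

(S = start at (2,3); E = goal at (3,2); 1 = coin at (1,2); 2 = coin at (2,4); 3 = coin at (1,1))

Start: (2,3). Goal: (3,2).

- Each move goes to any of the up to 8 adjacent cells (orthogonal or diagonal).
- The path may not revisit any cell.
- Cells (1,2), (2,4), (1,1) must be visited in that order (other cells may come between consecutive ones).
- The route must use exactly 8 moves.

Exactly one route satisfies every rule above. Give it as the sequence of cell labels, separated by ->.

The waypoints must appear in the order (1,2), (2,4), (1,1), with no cell reused.
Route from (2,3): up-left to (1,2), right to (1,3), down-right to (2,4), down-left to (3,3), 2× up-left (reaching (1,1)), down to (2,1), down-right to (3,2) — 8 moves in all.
Check: order respected (1 at step 1, 2 at step 3, 3 at step 6); 8 moves as required.

(2,3) -> (1,2) -> (1,3) -> (2,4) -> (3,3) -> (2,2) -> (1,1) -> (2,1) -> (3,2)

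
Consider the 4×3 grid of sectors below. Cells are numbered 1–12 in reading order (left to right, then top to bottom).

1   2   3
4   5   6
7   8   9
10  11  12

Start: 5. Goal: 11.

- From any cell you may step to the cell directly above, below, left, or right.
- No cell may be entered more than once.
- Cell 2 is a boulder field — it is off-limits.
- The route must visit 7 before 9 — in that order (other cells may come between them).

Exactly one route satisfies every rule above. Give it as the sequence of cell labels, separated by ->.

5 -> 4 -> 7 -> 8 -> 9 -> 12 -> 11

The waypoints must appear in the order 7, 9, with no cell reused.
Route from 5: left to 4, down to 7, 2× right (reaching 9), down to 12, left to 11 — 6 moves in all.
Check: order respected (7 at step 2, 9 at step 4).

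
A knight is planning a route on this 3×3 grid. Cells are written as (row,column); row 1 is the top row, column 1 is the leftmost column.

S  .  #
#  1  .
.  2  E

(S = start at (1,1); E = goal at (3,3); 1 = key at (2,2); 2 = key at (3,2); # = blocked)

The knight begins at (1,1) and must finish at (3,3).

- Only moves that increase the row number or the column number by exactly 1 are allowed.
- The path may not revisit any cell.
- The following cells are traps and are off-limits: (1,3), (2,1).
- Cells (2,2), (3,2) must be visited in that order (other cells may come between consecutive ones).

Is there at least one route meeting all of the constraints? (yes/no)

One route that works: (1,1) → (1,2) → (2,2) → (3,2) → (3,3).

yes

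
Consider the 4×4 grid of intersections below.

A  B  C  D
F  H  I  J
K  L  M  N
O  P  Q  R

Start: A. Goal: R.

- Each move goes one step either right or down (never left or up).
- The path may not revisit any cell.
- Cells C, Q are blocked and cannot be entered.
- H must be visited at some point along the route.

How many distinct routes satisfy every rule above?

A right/down-only route from A to R makes exactly 3 down-moves and 3 right-moves in some order.
With no other constraints that would be C(6,3) = 20 routes.
Split at H and multiply the segment counts (each segment already excludes blocked cells): A→H: 2; H→R: 3; product = 6.
That gives 6 routes.

6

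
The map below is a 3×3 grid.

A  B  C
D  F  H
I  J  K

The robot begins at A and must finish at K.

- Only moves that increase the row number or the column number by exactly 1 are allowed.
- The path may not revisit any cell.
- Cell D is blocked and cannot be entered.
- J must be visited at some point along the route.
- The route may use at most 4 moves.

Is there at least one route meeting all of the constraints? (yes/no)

yes

One route that works: A → B → F → J → K.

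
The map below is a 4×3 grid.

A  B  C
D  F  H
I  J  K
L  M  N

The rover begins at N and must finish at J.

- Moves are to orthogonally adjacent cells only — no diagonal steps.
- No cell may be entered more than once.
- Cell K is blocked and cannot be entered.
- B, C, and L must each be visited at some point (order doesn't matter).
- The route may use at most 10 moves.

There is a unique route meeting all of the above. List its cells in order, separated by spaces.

The budget equals the shortest possible length, so every move has to be on a shortest route through the required cells.
Route from N: 2× left (reaching L), 3× up (reaching A), 2× right (reaching C), down to H, left to F, down to J — 10 moves in all.
Check: all required cells visited; 10 ≤ 10 moves.

N M L I D A B C H F J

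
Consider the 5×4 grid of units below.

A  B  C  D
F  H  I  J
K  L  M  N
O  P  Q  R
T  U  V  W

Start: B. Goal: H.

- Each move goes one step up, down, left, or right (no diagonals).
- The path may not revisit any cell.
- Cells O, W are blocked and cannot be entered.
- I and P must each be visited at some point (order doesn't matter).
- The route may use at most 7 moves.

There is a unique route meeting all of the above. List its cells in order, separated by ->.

Any route must reach I and P and still end at H within 7 moves, so the order of the required stops is forced.
Route from B: right 1 to C, down 3 to Q, left 1 to P, up 2 to H — 7 moves in all.
Check: all required cells visited; 7 ≤ 7 moves.

B -> C -> I -> M -> Q -> P -> L -> H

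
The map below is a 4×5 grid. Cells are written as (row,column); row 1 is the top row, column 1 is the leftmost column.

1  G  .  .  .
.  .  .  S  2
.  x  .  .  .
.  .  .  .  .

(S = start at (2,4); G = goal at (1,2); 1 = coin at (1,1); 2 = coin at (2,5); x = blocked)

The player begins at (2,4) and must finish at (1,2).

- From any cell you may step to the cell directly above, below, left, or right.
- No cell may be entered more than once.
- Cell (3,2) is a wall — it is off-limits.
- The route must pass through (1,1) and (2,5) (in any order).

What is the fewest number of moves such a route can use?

Any route passes through (1,1) and (2,5) in some order between (2,4) and (1,2). Summing Manhattan distances along each leg and taking the cheapest ordering ((2,4) → (2,5) → (1,1) → (1,2)) gives a lower bound of 1 + 5 + 1 = 7 moves.
The shortest route satisfying every rule uses 9 moves: (2,4) → (2,5) → (1,5) → (1,4) → (1,3) → (2,3) → (2,2) → (2,1) → (1,1) → (1,2).
The no-revisit rule (legs can't share cells) pushes the minimum above the 7-move bound; an exhaustive check rules out every length from 7 to 8, leaving 9 as the minimum.

9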